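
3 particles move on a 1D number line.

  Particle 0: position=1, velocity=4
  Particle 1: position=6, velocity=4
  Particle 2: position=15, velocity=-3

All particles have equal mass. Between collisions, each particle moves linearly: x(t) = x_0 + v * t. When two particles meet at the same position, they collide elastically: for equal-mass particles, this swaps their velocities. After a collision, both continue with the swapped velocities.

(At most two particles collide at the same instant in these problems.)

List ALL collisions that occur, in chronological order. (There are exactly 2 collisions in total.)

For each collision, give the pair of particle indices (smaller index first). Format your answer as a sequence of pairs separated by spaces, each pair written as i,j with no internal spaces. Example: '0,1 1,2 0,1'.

Answer: 1,2 0,1

Derivation:
Collision at t=9/7: particles 1 and 2 swap velocities; positions: p0=43/7 p1=78/7 p2=78/7; velocities now: v0=4 v1=-3 v2=4
Collision at t=2: particles 0 and 1 swap velocities; positions: p0=9 p1=9 p2=14; velocities now: v0=-3 v1=4 v2=4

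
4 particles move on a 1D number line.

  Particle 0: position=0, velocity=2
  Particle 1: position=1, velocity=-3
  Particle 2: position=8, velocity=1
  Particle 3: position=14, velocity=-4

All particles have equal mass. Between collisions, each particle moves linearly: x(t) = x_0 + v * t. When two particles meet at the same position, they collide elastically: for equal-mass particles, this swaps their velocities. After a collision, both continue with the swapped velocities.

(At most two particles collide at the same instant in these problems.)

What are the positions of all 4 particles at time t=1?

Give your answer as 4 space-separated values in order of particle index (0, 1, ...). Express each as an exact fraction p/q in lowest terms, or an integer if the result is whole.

Answer: -2 2 9 10

Derivation:
Collision at t=1/5: particles 0 and 1 swap velocities; positions: p0=2/5 p1=2/5 p2=41/5 p3=66/5; velocities now: v0=-3 v1=2 v2=1 v3=-4
Advance to t=1 (no further collisions before then); velocities: v0=-3 v1=2 v2=1 v3=-4; positions = -2 2 9 10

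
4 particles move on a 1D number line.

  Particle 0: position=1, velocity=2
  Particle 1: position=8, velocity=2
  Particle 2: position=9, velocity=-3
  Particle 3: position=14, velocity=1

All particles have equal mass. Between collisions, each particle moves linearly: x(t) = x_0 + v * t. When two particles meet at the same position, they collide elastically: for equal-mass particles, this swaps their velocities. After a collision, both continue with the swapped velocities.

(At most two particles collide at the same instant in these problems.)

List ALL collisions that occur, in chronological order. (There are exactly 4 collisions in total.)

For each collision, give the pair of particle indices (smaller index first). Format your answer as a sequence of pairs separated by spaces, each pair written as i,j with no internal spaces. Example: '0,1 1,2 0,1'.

Answer: 1,2 0,1 2,3 1,2

Derivation:
Collision at t=1/5: particles 1 and 2 swap velocities; positions: p0=7/5 p1=42/5 p2=42/5 p3=71/5; velocities now: v0=2 v1=-3 v2=2 v3=1
Collision at t=8/5: particles 0 and 1 swap velocities; positions: p0=21/5 p1=21/5 p2=56/5 p3=78/5; velocities now: v0=-3 v1=2 v2=2 v3=1
Collision at t=6: particles 2 and 3 swap velocities; positions: p0=-9 p1=13 p2=20 p3=20; velocities now: v0=-3 v1=2 v2=1 v3=2
Collision at t=13: particles 1 and 2 swap velocities; positions: p0=-30 p1=27 p2=27 p3=34; velocities now: v0=-3 v1=1 v2=2 v3=2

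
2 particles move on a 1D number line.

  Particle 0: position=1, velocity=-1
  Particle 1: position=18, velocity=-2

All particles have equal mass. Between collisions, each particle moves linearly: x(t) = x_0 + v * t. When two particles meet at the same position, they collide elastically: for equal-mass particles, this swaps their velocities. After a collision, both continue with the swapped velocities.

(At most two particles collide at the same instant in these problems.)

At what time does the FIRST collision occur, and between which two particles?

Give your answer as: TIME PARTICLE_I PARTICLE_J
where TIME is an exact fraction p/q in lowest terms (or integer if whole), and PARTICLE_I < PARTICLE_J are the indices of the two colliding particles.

Pair (0,1): pos 1,18 vel -1,-2 -> gap=17, closing at 1/unit, collide at t=17
Earliest collision: t=17 between 0 and 1

Answer: 17 0 1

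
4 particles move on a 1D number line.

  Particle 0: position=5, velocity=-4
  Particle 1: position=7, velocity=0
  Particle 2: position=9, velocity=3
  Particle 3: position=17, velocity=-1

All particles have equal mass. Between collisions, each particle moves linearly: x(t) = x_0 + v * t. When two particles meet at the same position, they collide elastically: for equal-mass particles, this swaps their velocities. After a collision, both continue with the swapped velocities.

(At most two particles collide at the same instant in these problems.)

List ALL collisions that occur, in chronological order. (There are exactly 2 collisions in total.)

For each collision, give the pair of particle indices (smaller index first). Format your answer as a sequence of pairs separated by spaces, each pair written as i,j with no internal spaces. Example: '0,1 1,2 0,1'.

Answer: 2,3 1,2

Derivation:
Collision at t=2: particles 2 and 3 swap velocities; positions: p0=-3 p1=7 p2=15 p3=15; velocities now: v0=-4 v1=0 v2=-1 v3=3
Collision at t=10: particles 1 and 2 swap velocities; positions: p0=-35 p1=7 p2=7 p3=39; velocities now: v0=-4 v1=-1 v2=0 v3=3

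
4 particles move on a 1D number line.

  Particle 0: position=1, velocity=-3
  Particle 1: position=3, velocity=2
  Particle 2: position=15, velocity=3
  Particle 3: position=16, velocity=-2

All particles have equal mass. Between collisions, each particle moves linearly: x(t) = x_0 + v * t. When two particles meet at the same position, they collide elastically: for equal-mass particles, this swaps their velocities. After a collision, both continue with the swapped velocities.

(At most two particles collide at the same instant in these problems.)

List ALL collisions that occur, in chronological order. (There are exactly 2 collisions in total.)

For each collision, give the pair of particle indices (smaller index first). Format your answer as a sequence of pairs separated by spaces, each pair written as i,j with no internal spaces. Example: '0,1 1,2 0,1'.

Collision at t=1/5: particles 2 and 3 swap velocities; positions: p0=2/5 p1=17/5 p2=78/5 p3=78/5; velocities now: v0=-3 v1=2 v2=-2 v3=3
Collision at t=13/4: particles 1 and 2 swap velocities; positions: p0=-35/4 p1=19/2 p2=19/2 p3=99/4; velocities now: v0=-3 v1=-2 v2=2 v3=3

Answer: 2,3 1,2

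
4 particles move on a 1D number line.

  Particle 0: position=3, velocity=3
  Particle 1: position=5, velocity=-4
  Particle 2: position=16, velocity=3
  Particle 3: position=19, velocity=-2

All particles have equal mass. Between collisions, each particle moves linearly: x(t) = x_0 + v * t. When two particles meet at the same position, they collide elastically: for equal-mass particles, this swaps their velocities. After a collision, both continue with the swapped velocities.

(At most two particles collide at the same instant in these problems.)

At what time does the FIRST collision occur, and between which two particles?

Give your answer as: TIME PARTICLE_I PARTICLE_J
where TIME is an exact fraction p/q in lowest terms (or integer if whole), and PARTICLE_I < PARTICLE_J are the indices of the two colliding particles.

Pair (0,1): pos 3,5 vel 3,-4 -> gap=2, closing at 7/unit, collide at t=2/7
Pair (1,2): pos 5,16 vel -4,3 -> not approaching (rel speed -7 <= 0)
Pair (2,3): pos 16,19 vel 3,-2 -> gap=3, closing at 5/unit, collide at t=3/5
Earliest collision: t=2/7 between 0 and 1

Answer: 2/7 0 1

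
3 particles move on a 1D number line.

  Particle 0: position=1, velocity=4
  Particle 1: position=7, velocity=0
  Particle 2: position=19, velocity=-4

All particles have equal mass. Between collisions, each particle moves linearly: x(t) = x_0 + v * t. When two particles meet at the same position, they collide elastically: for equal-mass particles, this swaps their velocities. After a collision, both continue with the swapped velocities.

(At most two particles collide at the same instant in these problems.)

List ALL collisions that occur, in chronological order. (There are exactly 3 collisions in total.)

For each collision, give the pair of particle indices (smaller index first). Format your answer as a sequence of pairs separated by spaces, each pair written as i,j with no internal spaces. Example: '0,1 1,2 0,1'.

Answer: 0,1 1,2 0,1

Derivation:
Collision at t=3/2: particles 0 and 1 swap velocities; positions: p0=7 p1=7 p2=13; velocities now: v0=0 v1=4 v2=-4
Collision at t=9/4: particles 1 and 2 swap velocities; positions: p0=7 p1=10 p2=10; velocities now: v0=0 v1=-4 v2=4
Collision at t=3: particles 0 and 1 swap velocities; positions: p0=7 p1=7 p2=13; velocities now: v0=-4 v1=0 v2=4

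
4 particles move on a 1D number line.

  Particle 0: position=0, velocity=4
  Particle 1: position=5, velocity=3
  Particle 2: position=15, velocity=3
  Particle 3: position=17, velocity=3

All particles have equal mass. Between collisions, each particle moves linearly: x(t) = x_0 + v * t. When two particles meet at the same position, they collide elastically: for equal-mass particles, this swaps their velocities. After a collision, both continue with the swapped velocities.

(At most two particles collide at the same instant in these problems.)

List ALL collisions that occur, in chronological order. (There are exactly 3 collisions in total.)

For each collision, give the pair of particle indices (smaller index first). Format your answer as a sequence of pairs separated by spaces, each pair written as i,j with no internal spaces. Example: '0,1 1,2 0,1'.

Collision at t=5: particles 0 and 1 swap velocities; positions: p0=20 p1=20 p2=30 p3=32; velocities now: v0=3 v1=4 v2=3 v3=3
Collision at t=15: particles 1 and 2 swap velocities; positions: p0=50 p1=60 p2=60 p3=62; velocities now: v0=3 v1=3 v2=4 v3=3
Collision at t=17: particles 2 and 3 swap velocities; positions: p0=56 p1=66 p2=68 p3=68; velocities now: v0=3 v1=3 v2=3 v3=4

Answer: 0,1 1,2 2,3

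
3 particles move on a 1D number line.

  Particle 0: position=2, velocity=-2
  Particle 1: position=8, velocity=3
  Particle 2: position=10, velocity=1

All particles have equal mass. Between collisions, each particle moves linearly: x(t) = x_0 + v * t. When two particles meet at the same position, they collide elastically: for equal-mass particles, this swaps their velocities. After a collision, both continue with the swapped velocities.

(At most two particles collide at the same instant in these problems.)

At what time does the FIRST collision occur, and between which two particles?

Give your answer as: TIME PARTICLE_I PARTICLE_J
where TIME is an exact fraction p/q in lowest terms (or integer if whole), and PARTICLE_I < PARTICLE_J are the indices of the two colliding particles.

Pair (0,1): pos 2,8 vel -2,3 -> not approaching (rel speed -5 <= 0)
Pair (1,2): pos 8,10 vel 3,1 -> gap=2, closing at 2/unit, collide at t=1
Earliest collision: t=1 between 1 and 2

Answer: 1 1 2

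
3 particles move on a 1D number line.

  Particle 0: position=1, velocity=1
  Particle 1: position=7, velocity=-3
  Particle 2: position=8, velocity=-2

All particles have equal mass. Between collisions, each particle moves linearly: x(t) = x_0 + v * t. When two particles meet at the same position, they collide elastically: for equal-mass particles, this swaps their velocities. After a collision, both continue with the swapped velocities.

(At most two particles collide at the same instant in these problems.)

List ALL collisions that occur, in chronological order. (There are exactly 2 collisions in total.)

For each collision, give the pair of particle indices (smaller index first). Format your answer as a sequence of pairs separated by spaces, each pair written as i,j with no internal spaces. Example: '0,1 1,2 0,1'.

Collision at t=3/2: particles 0 and 1 swap velocities; positions: p0=5/2 p1=5/2 p2=5; velocities now: v0=-3 v1=1 v2=-2
Collision at t=7/3: particles 1 and 2 swap velocities; positions: p0=0 p1=10/3 p2=10/3; velocities now: v0=-3 v1=-2 v2=1

Answer: 0,1 1,2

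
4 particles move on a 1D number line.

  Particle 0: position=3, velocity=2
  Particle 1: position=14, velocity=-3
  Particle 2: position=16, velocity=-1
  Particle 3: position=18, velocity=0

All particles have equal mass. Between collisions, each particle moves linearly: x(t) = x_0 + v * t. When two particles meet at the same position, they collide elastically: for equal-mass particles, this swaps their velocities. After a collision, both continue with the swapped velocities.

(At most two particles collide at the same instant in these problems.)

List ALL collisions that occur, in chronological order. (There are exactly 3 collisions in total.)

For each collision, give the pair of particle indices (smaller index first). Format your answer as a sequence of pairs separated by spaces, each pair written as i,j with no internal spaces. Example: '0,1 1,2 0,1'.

Answer: 0,1 1,2 2,3

Derivation:
Collision at t=11/5: particles 0 and 1 swap velocities; positions: p0=37/5 p1=37/5 p2=69/5 p3=18; velocities now: v0=-3 v1=2 v2=-1 v3=0
Collision at t=13/3: particles 1 and 2 swap velocities; positions: p0=1 p1=35/3 p2=35/3 p3=18; velocities now: v0=-3 v1=-1 v2=2 v3=0
Collision at t=15/2: particles 2 and 3 swap velocities; positions: p0=-17/2 p1=17/2 p2=18 p3=18; velocities now: v0=-3 v1=-1 v2=0 v3=2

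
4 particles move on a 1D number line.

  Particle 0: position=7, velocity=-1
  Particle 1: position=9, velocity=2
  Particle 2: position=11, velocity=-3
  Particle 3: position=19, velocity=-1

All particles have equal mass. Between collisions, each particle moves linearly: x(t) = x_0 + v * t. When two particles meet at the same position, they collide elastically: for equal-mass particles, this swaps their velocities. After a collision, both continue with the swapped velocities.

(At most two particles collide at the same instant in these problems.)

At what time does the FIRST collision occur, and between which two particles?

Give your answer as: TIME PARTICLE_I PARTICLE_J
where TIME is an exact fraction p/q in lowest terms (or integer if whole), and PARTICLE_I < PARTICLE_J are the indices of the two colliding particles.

Answer: 2/5 1 2

Derivation:
Pair (0,1): pos 7,9 vel -1,2 -> not approaching (rel speed -3 <= 0)
Pair (1,2): pos 9,11 vel 2,-3 -> gap=2, closing at 5/unit, collide at t=2/5
Pair (2,3): pos 11,19 vel -3,-1 -> not approaching (rel speed -2 <= 0)
Earliest collision: t=2/5 between 1 and 2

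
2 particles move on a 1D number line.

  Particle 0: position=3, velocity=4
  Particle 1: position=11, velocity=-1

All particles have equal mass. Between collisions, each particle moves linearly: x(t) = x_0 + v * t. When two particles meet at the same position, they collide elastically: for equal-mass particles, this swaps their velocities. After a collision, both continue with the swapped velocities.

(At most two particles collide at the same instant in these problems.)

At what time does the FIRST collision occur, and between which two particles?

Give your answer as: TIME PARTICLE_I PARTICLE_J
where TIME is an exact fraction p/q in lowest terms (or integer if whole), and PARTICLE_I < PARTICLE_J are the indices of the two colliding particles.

Pair (0,1): pos 3,11 vel 4,-1 -> gap=8, closing at 5/unit, collide at t=8/5
Earliest collision: t=8/5 between 0 and 1

Answer: 8/5 0 1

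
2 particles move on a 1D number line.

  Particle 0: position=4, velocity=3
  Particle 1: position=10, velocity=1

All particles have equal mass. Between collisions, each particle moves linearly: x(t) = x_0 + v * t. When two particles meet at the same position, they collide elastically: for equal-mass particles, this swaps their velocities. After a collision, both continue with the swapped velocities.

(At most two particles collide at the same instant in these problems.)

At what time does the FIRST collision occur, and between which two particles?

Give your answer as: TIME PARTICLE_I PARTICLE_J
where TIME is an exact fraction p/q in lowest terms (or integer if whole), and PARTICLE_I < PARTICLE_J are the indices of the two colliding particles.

Pair (0,1): pos 4,10 vel 3,1 -> gap=6, closing at 2/unit, collide at t=3
Earliest collision: t=3 between 0 and 1

Answer: 3 0 1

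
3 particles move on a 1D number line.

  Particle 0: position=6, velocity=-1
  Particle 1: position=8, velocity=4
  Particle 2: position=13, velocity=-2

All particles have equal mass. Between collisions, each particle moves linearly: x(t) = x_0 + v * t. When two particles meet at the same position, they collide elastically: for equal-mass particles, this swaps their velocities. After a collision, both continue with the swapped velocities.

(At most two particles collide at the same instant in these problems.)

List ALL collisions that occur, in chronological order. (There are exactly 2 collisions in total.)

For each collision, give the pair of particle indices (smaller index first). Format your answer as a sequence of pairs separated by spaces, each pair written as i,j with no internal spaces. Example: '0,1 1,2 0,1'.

Collision at t=5/6: particles 1 and 2 swap velocities; positions: p0=31/6 p1=34/3 p2=34/3; velocities now: v0=-1 v1=-2 v2=4
Collision at t=7: particles 0 and 1 swap velocities; positions: p0=-1 p1=-1 p2=36; velocities now: v0=-2 v1=-1 v2=4

Answer: 1,2 0,1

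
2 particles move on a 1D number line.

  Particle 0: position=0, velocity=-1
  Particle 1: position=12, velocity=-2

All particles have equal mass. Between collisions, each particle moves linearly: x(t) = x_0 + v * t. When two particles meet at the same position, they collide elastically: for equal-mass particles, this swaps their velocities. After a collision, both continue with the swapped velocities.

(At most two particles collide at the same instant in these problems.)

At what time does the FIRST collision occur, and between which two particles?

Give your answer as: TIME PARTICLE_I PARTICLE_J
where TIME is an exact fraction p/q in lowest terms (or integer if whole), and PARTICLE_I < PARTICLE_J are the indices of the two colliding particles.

Pair (0,1): pos 0,12 vel -1,-2 -> gap=12, closing at 1/unit, collide at t=12
Earliest collision: t=12 between 0 and 1

Answer: 12 0 1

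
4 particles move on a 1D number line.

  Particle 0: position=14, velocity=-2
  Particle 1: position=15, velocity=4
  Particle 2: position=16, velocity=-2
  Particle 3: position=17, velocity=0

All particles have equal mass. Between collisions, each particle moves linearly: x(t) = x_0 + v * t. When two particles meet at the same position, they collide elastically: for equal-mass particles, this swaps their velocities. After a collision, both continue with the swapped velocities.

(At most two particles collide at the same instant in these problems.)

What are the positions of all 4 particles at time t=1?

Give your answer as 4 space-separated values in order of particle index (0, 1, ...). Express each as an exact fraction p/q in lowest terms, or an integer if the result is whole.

Answer: 12 14 17 19

Derivation:
Collision at t=1/6: particles 1 and 2 swap velocities; positions: p0=41/3 p1=47/3 p2=47/3 p3=17; velocities now: v0=-2 v1=-2 v2=4 v3=0
Collision at t=1/2: particles 2 and 3 swap velocities; positions: p0=13 p1=15 p2=17 p3=17; velocities now: v0=-2 v1=-2 v2=0 v3=4
Advance to t=1 (no further collisions before then); velocities: v0=-2 v1=-2 v2=0 v3=4; positions = 12 14 17 19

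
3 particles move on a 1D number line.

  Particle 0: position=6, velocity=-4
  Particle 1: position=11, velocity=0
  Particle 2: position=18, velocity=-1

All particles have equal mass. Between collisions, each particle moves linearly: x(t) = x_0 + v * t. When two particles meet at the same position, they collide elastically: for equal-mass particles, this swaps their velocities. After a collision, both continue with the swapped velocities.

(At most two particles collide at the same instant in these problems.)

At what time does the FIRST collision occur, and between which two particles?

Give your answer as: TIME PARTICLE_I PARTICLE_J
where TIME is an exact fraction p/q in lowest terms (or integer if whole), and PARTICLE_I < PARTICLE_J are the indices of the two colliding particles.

Pair (0,1): pos 6,11 vel -4,0 -> not approaching (rel speed -4 <= 0)
Pair (1,2): pos 11,18 vel 0,-1 -> gap=7, closing at 1/unit, collide at t=7
Earliest collision: t=7 between 1 and 2

Answer: 7 1 2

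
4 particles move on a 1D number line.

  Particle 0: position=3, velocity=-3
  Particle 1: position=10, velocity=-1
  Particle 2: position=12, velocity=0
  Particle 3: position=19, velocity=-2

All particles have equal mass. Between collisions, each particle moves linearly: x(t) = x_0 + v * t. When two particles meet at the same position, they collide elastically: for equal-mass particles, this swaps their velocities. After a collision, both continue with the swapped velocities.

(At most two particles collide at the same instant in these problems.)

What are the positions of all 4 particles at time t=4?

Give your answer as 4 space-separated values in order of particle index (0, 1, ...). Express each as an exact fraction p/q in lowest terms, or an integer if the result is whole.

Answer: -9 6 11 12

Derivation:
Collision at t=7/2: particles 2 and 3 swap velocities; positions: p0=-15/2 p1=13/2 p2=12 p3=12; velocities now: v0=-3 v1=-1 v2=-2 v3=0
Advance to t=4 (no further collisions before then); velocities: v0=-3 v1=-1 v2=-2 v3=0; positions = -9 6 11 12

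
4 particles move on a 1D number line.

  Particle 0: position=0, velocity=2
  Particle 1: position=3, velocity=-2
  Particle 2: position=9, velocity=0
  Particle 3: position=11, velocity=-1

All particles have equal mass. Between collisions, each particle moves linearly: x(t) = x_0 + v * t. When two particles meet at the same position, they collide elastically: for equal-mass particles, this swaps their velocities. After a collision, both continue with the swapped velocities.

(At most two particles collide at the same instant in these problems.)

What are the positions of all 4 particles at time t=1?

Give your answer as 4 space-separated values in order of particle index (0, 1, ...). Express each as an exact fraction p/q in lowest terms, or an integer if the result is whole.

Answer: 1 2 9 10

Derivation:
Collision at t=3/4: particles 0 and 1 swap velocities; positions: p0=3/2 p1=3/2 p2=9 p3=41/4; velocities now: v0=-2 v1=2 v2=0 v3=-1
Advance to t=1 (no further collisions before then); velocities: v0=-2 v1=2 v2=0 v3=-1; positions = 1 2 9 10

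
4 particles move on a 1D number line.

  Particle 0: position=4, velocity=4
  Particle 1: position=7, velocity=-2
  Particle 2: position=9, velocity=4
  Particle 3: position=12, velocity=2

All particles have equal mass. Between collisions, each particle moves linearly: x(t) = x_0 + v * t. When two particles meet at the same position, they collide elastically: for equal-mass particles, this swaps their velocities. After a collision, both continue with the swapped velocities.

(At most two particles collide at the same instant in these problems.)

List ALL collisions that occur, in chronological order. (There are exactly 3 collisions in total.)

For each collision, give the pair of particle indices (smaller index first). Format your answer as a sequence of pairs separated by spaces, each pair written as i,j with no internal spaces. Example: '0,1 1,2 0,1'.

Answer: 0,1 2,3 1,2

Derivation:
Collision at t=1/2: particles 0 and 1 swap velocities; positions: p0=6 p1=6 p2=11 p3=13; velocities now: v0=-2 v1=4 v2=4 v3=2
Collision at t=3/2: particles 2 and 3 swap velocities; positions: p0=4 p1=10 p2=15 p3=15; velocities now: v0=-2 v1=4 v2=2 v3=4
Collision at t=4: particles 1 and 2 swap velocities; positions: p0=-1 p1=20 p2=20 p3=25; velocities now: v0=-2 v1=2 v2=4 v3=4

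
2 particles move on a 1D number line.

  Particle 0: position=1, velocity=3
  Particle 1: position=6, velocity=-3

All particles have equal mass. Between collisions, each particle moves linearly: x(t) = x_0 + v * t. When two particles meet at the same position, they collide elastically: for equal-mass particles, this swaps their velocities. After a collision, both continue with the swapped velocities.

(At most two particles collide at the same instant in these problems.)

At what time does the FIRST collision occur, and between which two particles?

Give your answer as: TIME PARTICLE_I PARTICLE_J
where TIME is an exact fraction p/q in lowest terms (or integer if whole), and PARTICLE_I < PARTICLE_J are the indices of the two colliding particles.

Pair (0,1): pos 1,6 vel 3,-3 -> gap=5, closing at 6/unit, collide at t=5/6
Earliest collision: t=5/6 between 0 and 1

Answer: 5/6 0 1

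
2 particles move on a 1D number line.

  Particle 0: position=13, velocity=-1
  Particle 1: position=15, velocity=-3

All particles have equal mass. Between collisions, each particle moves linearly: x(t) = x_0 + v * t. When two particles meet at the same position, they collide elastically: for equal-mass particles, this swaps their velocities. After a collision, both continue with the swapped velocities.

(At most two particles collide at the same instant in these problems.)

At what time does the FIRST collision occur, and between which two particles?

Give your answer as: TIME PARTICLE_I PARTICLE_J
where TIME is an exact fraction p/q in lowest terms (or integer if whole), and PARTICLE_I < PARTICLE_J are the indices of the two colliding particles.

Answer: 1 0 1

Derivation:
Pair (0,1): pos 13,15 vel -1,-3 -> gap=2, closing at 2/unit, collide at t=1
Earliest collision: t=1 between 0 and 1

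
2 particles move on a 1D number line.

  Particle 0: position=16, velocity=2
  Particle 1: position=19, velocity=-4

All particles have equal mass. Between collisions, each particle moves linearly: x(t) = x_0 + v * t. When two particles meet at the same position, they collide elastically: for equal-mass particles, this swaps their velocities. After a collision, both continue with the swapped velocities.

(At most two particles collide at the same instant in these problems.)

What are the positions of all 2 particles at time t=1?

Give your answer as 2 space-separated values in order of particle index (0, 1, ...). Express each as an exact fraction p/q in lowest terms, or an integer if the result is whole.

Collision at t=1/2: particles 0 and 1 swap velocities; positions: p0=17 p1=17; velocities now: v0=-4 v1=2
Advance to t=1 (no further collisions before then); velocities: v0=-4 v1=2; positions = 15 18

Answer: 15 18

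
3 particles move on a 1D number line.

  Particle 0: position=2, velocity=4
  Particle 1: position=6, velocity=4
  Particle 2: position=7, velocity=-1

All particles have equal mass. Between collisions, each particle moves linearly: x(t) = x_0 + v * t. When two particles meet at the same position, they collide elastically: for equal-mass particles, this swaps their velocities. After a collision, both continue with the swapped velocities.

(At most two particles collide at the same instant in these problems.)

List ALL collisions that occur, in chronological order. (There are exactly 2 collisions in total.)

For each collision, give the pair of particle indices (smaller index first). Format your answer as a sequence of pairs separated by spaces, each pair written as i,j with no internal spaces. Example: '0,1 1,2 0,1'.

Collision at t=1/5: particles 1 and 2 swap velocities; positions: p0=14/5 p1=34/5 p2=34/5; velocities now: v0=4 v1=-1 v2=4
Collision at t=1: particles 0 and 1 swap velocities; positions: p0=6 p1=6 p2=10; velocities now: v0=-1 v1=4 v2=4

Answer: 1,2 0,1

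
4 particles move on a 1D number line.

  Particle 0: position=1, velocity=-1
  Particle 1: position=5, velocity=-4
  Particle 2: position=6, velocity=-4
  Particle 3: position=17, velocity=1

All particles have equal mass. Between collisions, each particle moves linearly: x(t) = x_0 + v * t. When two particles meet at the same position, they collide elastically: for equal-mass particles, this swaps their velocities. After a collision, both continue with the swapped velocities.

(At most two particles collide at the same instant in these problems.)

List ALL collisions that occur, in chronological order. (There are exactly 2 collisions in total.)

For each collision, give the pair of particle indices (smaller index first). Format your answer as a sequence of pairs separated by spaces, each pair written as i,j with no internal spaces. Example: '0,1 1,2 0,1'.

Collision at t=4/3: particles 0 and 1 swap velocities; positions: p0=-1/3 p1=-1/3 p2=2/3 p3=55/3; velocities now: v0=-4 v1=-1 v2=-4 v3=1
Collision at t=5/3: particles 1 and 2 swap velocities; positions: p0=-5/3 p1=-2/3 p2=-2/3 p3=56/3; velocities now: v0=-4 v1=-4 v2=-1 v3=1

Answer: 0,1 1,2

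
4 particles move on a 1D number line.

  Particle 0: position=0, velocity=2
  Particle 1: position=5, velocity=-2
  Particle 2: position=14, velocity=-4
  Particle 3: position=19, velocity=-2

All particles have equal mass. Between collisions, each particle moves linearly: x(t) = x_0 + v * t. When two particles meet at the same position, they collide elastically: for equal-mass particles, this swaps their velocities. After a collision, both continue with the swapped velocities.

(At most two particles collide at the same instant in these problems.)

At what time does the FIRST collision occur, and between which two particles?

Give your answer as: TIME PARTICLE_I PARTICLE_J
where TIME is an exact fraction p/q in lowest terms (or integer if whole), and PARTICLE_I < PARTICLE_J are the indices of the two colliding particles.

Pair (0,1): pos 0,5 vel 2,-2 -> gap=5, closing at 4/unit, collide at t=5/4
Pair (1,2): pos 5,14 vel -2,-4 -> gap=9, closing at 2/unit, collide at t=9/2
Pair (2,3): pos 14,19 vel -4,-2 -> not approaching (rel speed -2 <= 0)
Earliest collision: t=5/4 between 0 and 1

Answer: 5/4 0 1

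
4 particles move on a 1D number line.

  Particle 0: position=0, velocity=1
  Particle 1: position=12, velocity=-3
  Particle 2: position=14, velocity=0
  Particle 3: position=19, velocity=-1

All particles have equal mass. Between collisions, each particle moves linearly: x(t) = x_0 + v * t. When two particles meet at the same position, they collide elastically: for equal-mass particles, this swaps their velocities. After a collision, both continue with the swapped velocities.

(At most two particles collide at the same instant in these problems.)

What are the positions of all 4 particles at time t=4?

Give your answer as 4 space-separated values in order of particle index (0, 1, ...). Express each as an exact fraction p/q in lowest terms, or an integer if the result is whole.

Collision at t=3: particles 0 and 1 swap velocities; positions: p0=3 p1=3 p2=14 p3=16; velocities now: v0=-3 v1=1 v2=0 v3=-1
Advance to t=4 (no further collisions before then); velocities: v0=-3 v1=1 v2=0 v3=-1; positions = 0 4 14 15

Answer: 0 4 14 15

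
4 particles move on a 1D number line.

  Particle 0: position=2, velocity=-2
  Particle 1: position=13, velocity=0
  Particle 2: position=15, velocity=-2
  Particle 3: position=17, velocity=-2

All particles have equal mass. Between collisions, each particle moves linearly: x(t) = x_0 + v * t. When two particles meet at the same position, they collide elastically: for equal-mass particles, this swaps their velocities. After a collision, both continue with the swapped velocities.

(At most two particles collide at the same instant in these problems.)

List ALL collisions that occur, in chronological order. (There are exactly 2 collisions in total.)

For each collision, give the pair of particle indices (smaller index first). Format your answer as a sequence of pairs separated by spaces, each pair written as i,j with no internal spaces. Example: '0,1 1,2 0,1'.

Collision at t=1: particles 1 and 2 swap velocities; positions: p0=0 p1=13 p2=13 p3=15; velocities now: v0=-2 v1=-2 v2=0 v3=-2
Collision at t=2: particles 2 and 3 swap velocities; positions: p0=-2 p1=11 p2=13 p3=13; velocities now: v0=-2 v1=-2 v2=-2 v3=0

Answer: 1,2 2,3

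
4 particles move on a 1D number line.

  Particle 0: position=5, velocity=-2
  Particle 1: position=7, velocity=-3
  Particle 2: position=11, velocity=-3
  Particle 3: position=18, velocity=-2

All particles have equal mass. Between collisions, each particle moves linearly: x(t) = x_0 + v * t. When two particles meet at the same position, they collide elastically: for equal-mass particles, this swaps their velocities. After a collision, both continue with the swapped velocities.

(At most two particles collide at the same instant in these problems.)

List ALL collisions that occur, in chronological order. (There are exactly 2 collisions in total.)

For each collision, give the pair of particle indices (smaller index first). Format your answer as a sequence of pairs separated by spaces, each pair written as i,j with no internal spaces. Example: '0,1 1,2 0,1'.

Answer: 0,1 1,2

Derivation:
Collision at t=2: particles 0 and 1 swap velocities; positions: p0=1 p1=1 p2=5 p3=14; velocities now: v0=-3 v1=-2 v2=-3 v3=-2
Collision at t=6: particles 1 and 2 swap velocities; positions: p0=-11 p1=-7 p2=-7 p3=6; velocities now: v0=-3 v1=-3 v2=-2 v3=-2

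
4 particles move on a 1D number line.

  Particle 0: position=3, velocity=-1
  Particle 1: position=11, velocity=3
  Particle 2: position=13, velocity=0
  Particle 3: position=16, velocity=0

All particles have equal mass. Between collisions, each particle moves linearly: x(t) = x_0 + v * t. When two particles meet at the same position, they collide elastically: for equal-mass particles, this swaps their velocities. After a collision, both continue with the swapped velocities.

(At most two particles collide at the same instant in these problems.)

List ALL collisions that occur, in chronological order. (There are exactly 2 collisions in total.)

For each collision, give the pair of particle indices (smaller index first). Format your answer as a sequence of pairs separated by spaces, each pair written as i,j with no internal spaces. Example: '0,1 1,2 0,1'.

Collision at t=2/3: particles 1 and 2 swap velocities; positions: p0=7/3 p1=13 p2=13 p3=16; velocities now: v0=-1 v1=0 v2=3 v3=0
Collision at t=5/3: particles 2 and 3 swap velocities; positions: p0=4/3 p1=13 p2=16 p3=16; velocities now: v0=-1 v1=0 v2=0 v3=3

Answer: 1,2 2,3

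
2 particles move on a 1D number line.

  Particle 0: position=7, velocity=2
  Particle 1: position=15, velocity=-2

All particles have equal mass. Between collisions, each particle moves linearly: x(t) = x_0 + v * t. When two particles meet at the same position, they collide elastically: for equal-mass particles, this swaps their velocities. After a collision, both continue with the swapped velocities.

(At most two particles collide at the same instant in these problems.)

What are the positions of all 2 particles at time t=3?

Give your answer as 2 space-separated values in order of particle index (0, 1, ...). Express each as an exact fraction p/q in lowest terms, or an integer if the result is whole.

Answer: 9 13

Derivation:
Collision at t=2: particles 0 and 1 swap velocities; positions: p0=11 p1=11; velocities now: v0=-2 v1=2
Advance to t=3 (no further collisions before then); velocities: v0=-2 v1=2; positions = 9 13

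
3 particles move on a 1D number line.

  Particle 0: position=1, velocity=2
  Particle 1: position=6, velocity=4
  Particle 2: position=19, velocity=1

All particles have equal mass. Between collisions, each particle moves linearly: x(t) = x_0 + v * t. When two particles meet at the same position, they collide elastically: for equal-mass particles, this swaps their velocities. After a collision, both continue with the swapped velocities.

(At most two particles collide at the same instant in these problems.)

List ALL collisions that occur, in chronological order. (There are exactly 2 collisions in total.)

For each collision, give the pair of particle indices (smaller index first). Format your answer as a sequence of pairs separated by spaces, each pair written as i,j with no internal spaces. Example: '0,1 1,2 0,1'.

Collision at t=13/3: particles 1 and 2 swap velocities; positions: p0=29/3 p1=70/3 p2=70/3; velocities now: v0=2 v1=1 v2=4
Collision at t=18: particles 0 and 1 swap velocities; positions: p0=37 p1=37 p2=78; velocities now: v0=1 v1=2 v2=4

Answer: 1,2 0,1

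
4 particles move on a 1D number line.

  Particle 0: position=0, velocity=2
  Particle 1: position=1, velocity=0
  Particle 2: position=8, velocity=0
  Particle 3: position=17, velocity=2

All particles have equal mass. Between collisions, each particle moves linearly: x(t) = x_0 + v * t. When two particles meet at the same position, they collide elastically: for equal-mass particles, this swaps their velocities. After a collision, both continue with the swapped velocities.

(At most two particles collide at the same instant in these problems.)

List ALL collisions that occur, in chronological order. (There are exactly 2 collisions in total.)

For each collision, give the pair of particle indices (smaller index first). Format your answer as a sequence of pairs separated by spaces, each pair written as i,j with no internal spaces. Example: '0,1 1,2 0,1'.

Answer: 0,1 1,2

Derivation:
Collision at t=1/2: particles 0 and 1 swap velocities; positions: p0=1 p1=1 p2=8 p3=18; velocities now: v0=0 v1=2 v2=0 v3=2
Collision at t=4: particles 1 and 2 swap velocities; positions: p0=1 p1=8 p2=8 p3=25; velocities now: v0=0 v1=0 v2=2 v3=2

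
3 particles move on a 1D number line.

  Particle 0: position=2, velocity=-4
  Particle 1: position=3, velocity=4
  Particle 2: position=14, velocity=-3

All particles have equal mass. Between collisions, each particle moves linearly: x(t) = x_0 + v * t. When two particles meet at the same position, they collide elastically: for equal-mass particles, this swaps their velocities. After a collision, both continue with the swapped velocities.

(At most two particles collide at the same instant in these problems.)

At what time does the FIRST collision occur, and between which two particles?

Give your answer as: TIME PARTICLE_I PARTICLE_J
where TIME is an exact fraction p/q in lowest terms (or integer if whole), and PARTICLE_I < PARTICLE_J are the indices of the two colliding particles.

Answer: 11/7 1 2

Derivation:
Pair (0,1): pos 2,3 vel -4,4 -> not approaching (rel speed -8 <= 0)
Pair (1,2): pos 3,14 vel 4,-3 -> gap=11, closing at 7/unit, collide at t=11/7
Earliest collision: t=11/7 between 1 and 2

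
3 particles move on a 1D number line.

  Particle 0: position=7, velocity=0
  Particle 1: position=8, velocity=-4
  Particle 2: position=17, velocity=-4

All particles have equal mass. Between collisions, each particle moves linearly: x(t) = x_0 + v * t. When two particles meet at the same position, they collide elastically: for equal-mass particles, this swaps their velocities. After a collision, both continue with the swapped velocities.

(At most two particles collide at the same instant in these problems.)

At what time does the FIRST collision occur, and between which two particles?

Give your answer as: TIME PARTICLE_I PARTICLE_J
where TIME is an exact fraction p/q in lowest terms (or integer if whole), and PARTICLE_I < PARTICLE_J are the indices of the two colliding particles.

Answer: 1/4 0 1

Derivation:
Pair (0,1): pos 7,8 vel 0,-4 -> gap=1, closing at 4/unit, collide at t=1/4
Pair (1,2): pos 8,17 vel -4,-4 -> not approaching (rel speed 0 <= 0)
Earliest collision: t=1/4 between 0 and 1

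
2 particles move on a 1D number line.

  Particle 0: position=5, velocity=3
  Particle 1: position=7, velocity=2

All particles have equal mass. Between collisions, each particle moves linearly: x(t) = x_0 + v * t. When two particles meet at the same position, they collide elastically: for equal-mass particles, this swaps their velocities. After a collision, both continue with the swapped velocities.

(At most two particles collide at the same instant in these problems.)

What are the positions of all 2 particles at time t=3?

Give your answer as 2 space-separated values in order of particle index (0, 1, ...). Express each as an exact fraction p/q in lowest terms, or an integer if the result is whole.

Collision at t=2: particles 0 and 1 swap velocities; positions: p0=11 p1=11; velocities now: v0=2 v1=3
Advance to t=3 (no further collisions before then); velocities: v0=2 v1=3; positions = 13 14

Answer: 13 14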